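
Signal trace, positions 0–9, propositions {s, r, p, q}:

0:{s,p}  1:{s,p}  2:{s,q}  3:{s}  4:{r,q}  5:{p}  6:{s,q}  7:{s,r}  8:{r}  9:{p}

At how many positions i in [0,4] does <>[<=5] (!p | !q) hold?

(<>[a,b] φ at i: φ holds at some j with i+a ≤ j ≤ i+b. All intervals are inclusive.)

Evaluate at each i in [0,4]:
  i=0: ✓ (witness j=0)
  i=1: ✓ (witness j=1)
  i=2: ✓ (witness j=2)
  i=3: ✓ (witness j=3)
  i=4: ✓ (witness j=4)
Positions where it holds: {0, 1, 2, 3, 4} → 5.

5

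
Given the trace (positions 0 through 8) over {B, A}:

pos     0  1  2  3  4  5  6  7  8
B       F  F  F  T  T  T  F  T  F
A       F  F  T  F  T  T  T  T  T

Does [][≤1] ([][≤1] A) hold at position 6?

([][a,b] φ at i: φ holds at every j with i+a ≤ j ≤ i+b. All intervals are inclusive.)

True

Check [][≤1] A at every j in [6,7]:
  j=6: holds on [6,7]
  j=7: holds on [7,8]
All positions satisfy it → formula holds.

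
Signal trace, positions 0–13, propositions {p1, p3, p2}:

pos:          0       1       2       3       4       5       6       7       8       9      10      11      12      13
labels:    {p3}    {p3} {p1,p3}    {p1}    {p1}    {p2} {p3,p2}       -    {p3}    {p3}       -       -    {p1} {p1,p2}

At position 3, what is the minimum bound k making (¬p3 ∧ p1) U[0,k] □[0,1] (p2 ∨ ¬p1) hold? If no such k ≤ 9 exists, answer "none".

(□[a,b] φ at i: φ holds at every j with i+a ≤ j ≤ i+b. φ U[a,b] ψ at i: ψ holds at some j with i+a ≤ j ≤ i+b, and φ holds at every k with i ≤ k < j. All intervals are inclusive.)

2

Need earliest j ≥ 3 with □[0,1] (p2 ∨ ¬p1), and (¬p3 ∧ p1) at every k in [3,j-1].
  j=3: rhs fails.
  j=4: rhs fails.
  j=5: rhs holds; lhs holds on [3,4]. k = 2.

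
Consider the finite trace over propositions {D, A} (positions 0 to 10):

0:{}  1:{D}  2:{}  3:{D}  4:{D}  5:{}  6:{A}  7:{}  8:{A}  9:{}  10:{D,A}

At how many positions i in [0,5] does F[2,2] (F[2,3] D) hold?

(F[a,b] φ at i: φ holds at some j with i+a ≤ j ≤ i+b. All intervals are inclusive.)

2

Evaluate at each i in [0,5]:
  i=0: ✓ (witness j=2)
  i=1: ✗ (none in [3,3])
  i=2: ✗ (none in [4,4])
  i=3: ✗ (none in [5,5])
  i=4: ✗ (none in [6,6])
  i=5: ✓ (witness j=7)
Positions where it holds: {0, 5} → 2.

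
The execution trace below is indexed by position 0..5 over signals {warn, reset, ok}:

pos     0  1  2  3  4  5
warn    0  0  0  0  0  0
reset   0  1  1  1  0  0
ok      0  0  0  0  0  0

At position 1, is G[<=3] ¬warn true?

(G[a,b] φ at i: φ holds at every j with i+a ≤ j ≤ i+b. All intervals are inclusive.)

Yes

Check ¬warn at every j in [1,4]:
  j=1: true
  j=2: true
  j=3: true
  j=4: true
All positions satisfy it → formula holds.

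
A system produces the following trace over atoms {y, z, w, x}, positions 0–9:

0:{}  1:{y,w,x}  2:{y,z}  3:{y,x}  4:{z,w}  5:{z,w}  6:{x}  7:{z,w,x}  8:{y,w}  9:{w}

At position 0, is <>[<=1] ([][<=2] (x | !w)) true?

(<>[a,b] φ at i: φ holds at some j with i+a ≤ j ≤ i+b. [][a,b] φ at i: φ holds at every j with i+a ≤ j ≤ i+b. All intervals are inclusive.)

Check [][<=2] (x | !w) at each j in [0,1]:
  j=0: holds on [0,2]
  j=1: holds on [1,3]
Found at j=0 → formula holds.

True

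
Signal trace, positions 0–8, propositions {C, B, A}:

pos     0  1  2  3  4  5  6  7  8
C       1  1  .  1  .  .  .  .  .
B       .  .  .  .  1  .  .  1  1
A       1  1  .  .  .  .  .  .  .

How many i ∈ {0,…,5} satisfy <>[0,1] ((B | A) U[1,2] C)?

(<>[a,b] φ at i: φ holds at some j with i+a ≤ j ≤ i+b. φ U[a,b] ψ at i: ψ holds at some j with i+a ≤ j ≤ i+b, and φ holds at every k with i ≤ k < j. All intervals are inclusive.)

Evaluate at each i in [0,5]:
  i=0: ✓ (witness j=0)
  i=1: ✗ (none in [1,2])
  i=2: ✗ (none in [2,3])
  i=3: ✗ (none in [3,4])
  i=4: ✗ (none in [4,5])
  i=5: ✗ (none in [5,6])
Positions where it holds: {0} → 1.

1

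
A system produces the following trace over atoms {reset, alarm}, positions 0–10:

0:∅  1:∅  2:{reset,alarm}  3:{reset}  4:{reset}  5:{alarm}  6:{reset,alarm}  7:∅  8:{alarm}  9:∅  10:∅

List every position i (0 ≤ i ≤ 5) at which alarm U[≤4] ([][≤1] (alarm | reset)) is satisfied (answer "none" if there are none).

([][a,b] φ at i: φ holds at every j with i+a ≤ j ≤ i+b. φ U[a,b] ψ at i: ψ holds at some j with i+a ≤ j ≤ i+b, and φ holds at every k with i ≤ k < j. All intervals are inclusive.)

2, 3, 4, 5

Evaluate at each i in [0,5]:
  i=0: ✗ (lhs fails at k=0 before rhs at j=2)
  i=1: ✗ (lhs fails at k=1 before rhs at j=2)
  i=2: ✓ (rhs at j=2)
  i=3: ✓ (rhs at j=3)
  i=4: ✓ (rhs at j=4)
  i=5: ✓ (rhs at j=5)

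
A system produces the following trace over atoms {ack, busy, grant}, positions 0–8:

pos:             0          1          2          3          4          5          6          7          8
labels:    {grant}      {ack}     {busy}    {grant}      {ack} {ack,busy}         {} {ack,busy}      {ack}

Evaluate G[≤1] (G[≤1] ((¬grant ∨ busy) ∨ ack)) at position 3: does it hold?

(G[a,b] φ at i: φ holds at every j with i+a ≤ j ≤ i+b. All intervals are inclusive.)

Check G[≤1] ((¬grant ∨ busy) ∨ ack) at every j in [3,4]:
  j=3: fails at 3
  j=4: holds on [4,5]
Fails at j=3 → formula fails.

No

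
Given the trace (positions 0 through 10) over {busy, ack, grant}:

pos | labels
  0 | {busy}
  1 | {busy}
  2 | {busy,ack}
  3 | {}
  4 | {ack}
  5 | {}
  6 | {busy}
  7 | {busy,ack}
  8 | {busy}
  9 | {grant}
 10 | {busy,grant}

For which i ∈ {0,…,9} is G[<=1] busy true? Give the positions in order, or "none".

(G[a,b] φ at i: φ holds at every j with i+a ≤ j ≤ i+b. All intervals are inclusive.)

0, 1, 6, 7

Evaluate at each i in [0,9]:
  i=0: ✓ (all of [0,1])
  i=1: ✓ (all of [1,2])
  i=2: ✗ (fails at j=3)
  i=3: ✗ (fails at j=3)
  i=4: ✗ (fails at j=4)
  i=5: ✗ (fails at j=5)
  i=6: ✓ (all of [6,7])
  i=7: ✓ (all of [7,8])
  i=8: ✗ (fails at j=9)
  i=9: ✗ (fails at j=9)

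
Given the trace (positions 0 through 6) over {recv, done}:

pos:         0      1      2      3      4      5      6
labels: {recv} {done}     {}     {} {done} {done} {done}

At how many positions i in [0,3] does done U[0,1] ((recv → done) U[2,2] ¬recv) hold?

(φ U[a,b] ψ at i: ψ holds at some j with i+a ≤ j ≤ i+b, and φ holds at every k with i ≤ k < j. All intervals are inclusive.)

3

Evaluate at each i in [0,3]:
  i=0: ✗ (lhs fails at k=0 before rhs at j=1)
  i=1: ✓ (rhs at j=1)
  i=2: ✓ (rhs at j=2)
  i=3: ✓ (rhs at j=3)
Positions where it holds: {1, 2, 3} → 3.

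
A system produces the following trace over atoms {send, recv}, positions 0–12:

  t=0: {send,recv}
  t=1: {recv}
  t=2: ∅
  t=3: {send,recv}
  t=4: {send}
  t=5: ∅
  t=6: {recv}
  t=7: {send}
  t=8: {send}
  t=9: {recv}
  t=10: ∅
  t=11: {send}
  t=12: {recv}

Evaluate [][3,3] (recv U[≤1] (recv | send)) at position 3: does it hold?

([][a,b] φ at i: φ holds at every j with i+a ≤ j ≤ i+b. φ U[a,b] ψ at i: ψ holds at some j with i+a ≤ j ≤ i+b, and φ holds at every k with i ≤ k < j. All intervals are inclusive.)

Check (recv U[≤1] (recv | send)) at every j in [6,6]:
  j=6: holds
All positions satisfy it → formula holds.

Holds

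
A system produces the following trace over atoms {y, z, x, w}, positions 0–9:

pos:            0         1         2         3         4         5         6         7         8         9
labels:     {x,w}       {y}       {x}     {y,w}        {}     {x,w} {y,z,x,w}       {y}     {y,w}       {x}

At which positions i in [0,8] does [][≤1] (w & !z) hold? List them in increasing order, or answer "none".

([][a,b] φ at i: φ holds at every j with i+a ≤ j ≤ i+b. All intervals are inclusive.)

none

Evaluate at each i in [0,8]:
  i=0: ✗ (fails at j=1)
  i=1: ✗ (fails at j=1)
  i=2: ✗ (fails at j=2)
  i=3: ✗ (fails at j=4)
  i=4: ✗ (fails at j=4)
  i=5: ✗ (fails at j=6)
  i=6: ✗ (fails at j=6)
  i=7: ✗ (fails at j=7)
  i=8: ✗ (fails at j=9)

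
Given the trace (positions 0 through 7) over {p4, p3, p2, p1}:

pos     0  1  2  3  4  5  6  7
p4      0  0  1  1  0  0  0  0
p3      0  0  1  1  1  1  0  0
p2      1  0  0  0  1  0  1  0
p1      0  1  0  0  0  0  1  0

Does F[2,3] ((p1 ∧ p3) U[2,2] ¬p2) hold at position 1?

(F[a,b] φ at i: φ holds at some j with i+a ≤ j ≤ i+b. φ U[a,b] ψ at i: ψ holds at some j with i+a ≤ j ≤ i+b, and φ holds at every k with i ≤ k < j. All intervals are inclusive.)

Does not hold

Check ((p1 ∧ p3) U[2,2] ¬p2) at each j in [3,4]:
  j=3: fails
  j=4: fails
No position in the window satisfies it → formula fails.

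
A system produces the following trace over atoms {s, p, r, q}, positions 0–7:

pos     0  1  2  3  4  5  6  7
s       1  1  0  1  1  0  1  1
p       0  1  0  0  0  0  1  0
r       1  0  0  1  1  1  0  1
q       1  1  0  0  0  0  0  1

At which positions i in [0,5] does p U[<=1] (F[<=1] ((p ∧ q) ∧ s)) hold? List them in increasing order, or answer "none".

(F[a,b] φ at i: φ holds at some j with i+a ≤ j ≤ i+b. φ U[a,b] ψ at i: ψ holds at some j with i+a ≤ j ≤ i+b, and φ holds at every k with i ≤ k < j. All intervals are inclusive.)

Evaluate at each i in [0,5]:
  i=0: ✓ (rhs at j=0)
  i=1: ✓ (rhs at j=1)
  i=2: ✗ (no rhs in [2,3])
  i=3: ✗ (no rhs in [3,4])
  i=4: ✗ (no rhs in [4,5])
  i=5: ✗ (no rhs in [5,6])

0, 1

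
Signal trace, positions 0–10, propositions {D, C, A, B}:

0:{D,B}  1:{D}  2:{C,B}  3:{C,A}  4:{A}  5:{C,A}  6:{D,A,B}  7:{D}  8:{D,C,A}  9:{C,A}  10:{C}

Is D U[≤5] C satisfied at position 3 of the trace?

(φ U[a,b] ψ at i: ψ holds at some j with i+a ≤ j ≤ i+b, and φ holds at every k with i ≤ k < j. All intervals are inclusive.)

Holds

Need some j in [3,8] with C, and D at every k in [3,j-1].
  j=3: C holds; no prefix to check → satisfied.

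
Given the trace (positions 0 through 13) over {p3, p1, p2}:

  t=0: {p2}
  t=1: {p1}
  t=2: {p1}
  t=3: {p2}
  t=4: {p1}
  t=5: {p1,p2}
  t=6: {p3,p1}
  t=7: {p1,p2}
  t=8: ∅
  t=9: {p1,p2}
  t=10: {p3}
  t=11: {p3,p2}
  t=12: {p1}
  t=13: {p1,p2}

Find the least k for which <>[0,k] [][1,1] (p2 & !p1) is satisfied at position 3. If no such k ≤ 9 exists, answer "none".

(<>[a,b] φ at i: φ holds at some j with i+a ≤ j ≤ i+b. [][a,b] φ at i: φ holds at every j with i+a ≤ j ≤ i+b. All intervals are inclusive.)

Scan j = 3,4,… for [][1,1] (p2 & !p1):
  j=3: fails
  j=4: fails
  j=5: fails
  j=6: fails
  j=7: fails
  j=8: fails
  j=9: fails
  j=10: holds
First hit at j=10, so smallest k = 10-3 = 7.

7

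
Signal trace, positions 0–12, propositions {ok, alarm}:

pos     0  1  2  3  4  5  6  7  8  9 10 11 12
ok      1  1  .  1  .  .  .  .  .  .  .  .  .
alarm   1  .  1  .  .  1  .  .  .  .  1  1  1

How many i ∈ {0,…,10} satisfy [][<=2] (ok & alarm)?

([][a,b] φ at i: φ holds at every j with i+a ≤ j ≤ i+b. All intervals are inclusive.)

Evaluate at each i in [0,10]:
  i=0: ✗ (fails at j=1)
  i=1: ✗ (fails at j=1)
  i=2: ✗ (fails at j=2)
  i=3: ✗ (fails at j=3)
  i=4: ✗ (fails at j=4)
  i=5: ✗ (fails at j=5)
  i=6: ✗ (fails at j=6)
  i=7: ✗ (fails at j=7)
  i=8: ✗ (fails at j=8)
  i=9: ✗ (fails at j=9)
  i=10: ✗ (fails at j=10)
Positions where it holds: {} → 0.

0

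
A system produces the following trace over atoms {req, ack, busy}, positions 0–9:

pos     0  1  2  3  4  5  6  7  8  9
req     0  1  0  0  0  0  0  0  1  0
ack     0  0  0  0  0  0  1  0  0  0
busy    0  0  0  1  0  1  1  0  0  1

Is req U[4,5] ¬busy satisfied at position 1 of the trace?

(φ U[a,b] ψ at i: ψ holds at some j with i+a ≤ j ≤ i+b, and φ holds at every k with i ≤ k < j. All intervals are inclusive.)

Need some j in [5,6] with ¬busy, and req at every k in [1,j-1].
  j=5: ¬busy false.
  j=6: ¬busy false.
No j in the window works → until fails.

Does not hold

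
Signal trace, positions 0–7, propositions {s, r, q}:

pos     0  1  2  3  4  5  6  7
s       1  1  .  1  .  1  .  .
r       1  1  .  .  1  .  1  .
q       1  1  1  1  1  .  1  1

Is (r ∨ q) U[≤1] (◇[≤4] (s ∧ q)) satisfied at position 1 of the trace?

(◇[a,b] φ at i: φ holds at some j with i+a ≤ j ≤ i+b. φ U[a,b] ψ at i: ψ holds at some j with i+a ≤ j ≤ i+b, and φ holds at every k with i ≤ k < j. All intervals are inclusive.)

Yes

Need some j in [1,2] with ◇[≤4] (s ∧ q), and (r ∨ q) at every k in [1,j-1].
  j=1: ◇[≤4] (s ∧ q) holds; no prefix to check → satisfied.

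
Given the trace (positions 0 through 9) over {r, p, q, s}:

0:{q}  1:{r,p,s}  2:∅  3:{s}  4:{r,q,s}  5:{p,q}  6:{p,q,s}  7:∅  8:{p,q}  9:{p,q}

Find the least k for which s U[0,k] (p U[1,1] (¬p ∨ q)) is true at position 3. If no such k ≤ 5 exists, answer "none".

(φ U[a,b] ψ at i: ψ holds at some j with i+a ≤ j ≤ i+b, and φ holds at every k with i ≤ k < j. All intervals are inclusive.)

Need earliest j ≥ 3 with (p U[1,1] (¬p ∨ q)), and s at every k in [3,j-1].
  j=3: rhs fails.
  j=4: rhs fails.
  j=5: rhs holds; lhs holds on [3,4]. k = 2.

2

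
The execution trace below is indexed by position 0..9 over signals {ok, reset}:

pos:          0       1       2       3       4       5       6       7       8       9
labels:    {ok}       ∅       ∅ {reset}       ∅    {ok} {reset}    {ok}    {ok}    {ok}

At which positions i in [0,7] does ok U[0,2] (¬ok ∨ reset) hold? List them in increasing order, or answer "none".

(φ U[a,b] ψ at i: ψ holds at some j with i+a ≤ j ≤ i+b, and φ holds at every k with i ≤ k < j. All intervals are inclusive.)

Evaluate at each i in [0,7]:
  i=0: ✓ (rhs at j=1; lhs holds on [0,0])
  i=1: ✓ (rhs at j=1)
  i=2: ✓ (rhs at j=2)
  i=3: ✓ (rhs at j=3)
  i=4: ✓ (rhs at j=4)
  i=5: ✓ (rhs at j=6; lhs holds on [5,5])
  i=6: ✓ (rhs at j=6)
  i=7: ✗ (no rhs in [7,9])

0, 1, 2, 3, 4, 5, 6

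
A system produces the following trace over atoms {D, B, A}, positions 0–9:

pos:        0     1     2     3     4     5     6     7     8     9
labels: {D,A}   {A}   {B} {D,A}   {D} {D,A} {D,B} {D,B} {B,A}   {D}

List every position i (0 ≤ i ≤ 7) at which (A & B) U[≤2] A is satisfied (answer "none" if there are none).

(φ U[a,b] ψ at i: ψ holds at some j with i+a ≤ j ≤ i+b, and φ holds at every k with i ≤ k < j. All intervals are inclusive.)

Evaluate at each i in [0,7]:
  i=0: ✓ (rhs at j=0)
  i=1: ✓ (rhs at j=1)
  i=2: ✗ (lhs fails at k=2 before rhs at j=3)
  i=3: ✓ (rhs at j=3)
  i=4: ✗ (lhs fails at k=4 before rhs at j=5)
  i=5: ✓ (rhs at j=5)
  i=6: ✗ (lhs fails at k=6 before rhs at j=8)
  i=7: ✗ (lhs fails at k=7 before rhs at j=8)

0, 1, 3, 5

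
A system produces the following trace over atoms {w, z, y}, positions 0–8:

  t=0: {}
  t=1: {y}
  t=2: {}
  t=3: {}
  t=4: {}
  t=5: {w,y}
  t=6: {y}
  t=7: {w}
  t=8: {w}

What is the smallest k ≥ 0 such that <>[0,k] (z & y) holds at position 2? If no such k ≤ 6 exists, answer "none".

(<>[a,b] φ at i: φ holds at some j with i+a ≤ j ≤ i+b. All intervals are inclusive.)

Scan j = 2,3,… for (z & y):
  j=2: fails
  j=3: fails
  j=4: fails
  j=5: fails
  j=6: fails
  j=7: fails
  j=8: fails
No j in [2,8] satisfies it → none.

none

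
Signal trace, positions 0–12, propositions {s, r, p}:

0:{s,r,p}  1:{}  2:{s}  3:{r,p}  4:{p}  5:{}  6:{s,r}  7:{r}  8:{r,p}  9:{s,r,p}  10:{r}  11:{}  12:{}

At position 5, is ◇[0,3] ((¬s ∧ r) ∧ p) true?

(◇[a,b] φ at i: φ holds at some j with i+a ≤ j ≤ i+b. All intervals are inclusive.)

True

Check ((¬s ∧ r) ∧ p) at each j in [5,8]:
  j=5: false
  j=6: false
  j=7: false
  j=8: true
Found at j=8 → formula holds.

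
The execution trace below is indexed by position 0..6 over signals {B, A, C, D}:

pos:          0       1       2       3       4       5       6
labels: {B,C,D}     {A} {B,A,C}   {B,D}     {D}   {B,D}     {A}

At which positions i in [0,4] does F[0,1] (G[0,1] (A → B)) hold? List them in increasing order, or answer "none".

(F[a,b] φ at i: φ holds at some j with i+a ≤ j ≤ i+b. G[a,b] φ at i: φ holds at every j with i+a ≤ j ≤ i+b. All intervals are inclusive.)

Evaluate at each i in [0,4]:
  i=0: ✗ (none in [0,1])
  i=1: ✓ (witness j=2)
  i=2: ✓ (witness j=2)
  i=3: ✓ (witness j=3)
  i=4: ✓ (witness j=4)

1, 2, 3, 4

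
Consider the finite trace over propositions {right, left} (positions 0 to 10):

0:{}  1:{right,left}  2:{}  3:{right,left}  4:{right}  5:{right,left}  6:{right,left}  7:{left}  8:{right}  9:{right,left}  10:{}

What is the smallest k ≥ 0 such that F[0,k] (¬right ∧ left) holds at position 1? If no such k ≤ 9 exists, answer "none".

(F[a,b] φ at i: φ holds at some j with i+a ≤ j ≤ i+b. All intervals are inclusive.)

6

Scan j = 1,2,… for (¬right ∧ left):
  j=1: fails
  j=2: fails
  j=3: fails
  j=4: fails
  j=5: fails
  j=6: fails
  j=7: holds
First hit at j=7, so smallest k = 7-1 = 6.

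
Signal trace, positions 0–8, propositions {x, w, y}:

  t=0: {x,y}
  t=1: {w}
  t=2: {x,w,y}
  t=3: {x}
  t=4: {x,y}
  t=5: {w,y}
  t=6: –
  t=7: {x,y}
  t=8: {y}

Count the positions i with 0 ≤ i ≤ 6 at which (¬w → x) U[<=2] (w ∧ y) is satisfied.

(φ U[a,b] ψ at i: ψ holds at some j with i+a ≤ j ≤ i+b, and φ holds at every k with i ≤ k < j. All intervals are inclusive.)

Evaluate at each i in [0,6]:
  i=0: ✓ (rhs at j=2; lhs holds on [0,1])
  i=1: ✓ (rhs at j=2; lhs holds on [1,1])
  i=2: ✓ (rhs at j=2)
  i=3: ✓ (rhs at j=5; lhs holds on [3,4])
  i=4: ✓ (rhs at j=5; lhs holds on [4,4])
  i=5: ✓ (rhs at j=5)
  i=6: ✗ (no rhs in [6,8])
Positions where it holds: {0, 1, 2, 3, 4, 5} → 6.

6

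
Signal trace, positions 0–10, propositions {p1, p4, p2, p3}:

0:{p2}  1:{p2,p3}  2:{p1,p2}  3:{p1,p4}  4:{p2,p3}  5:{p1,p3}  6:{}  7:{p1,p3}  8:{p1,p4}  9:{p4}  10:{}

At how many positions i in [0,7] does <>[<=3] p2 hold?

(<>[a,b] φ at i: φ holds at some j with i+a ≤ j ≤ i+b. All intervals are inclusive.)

Evaluate at each i in [0,7]:
  i=0: ✓ (witness j=0)
  i=1: ✓ (witness j=1)
  i=2: ✓ (witness j=2)
  i=3: ✓ (witness j=4)
  i=4: ✓ (witness j=4)
  i=5: ✗ (none in [5,8])
  i=6: ✗ (none in [6,9])
  i=7: ✗ (none in [7,10])
Positions where it holds: {0, 1, 2, 3, 4} → 5.

5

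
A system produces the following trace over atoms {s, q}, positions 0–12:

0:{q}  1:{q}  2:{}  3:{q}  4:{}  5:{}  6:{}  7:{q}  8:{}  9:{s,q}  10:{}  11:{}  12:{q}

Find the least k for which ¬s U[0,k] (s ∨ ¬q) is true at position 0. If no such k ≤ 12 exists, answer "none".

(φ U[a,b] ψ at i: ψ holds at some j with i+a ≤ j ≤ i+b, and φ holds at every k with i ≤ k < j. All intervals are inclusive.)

Need earliest j ≥ 0 with (s ∨ ¬q), and ¬s at every k in [0,j-1].
  j=0: rhs fails.
  j=1: rhs fails.
  j=2: rhs holds; lhs holds on [0,1]. k = 2.

2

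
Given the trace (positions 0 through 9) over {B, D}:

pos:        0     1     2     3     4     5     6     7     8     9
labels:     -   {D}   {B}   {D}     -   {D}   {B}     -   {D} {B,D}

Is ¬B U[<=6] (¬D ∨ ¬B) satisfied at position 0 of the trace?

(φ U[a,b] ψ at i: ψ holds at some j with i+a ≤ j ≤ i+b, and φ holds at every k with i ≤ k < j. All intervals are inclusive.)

Need some j in [0,6] with (¬D ∨ ¬B), and ¬B at every k in [0,j-1].
  j=0: (¬D ∨ ¬B) holds; no prefix to check → satisfied.

Yes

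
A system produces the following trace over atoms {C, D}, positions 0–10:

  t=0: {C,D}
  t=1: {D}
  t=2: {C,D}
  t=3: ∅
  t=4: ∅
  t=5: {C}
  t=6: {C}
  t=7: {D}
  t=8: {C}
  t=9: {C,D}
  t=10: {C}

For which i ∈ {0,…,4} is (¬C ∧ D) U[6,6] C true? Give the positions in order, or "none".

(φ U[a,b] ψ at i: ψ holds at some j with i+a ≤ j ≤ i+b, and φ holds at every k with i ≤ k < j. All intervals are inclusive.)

Evaluate at each i in [0,4]:
  i=0: ✗ (lhs fails at k=0 before rhs at j=6)
  i=1: ✗ (no rhs in [7,7])
  i=2: ✗ (lhs fails at k=2 before rhs at j=8)
  i=3: ✗ (lhs fails at k=3 before rhs at j=9)
  i=4: ✗ (lhs fails at k=4 before rhs at j=10)

none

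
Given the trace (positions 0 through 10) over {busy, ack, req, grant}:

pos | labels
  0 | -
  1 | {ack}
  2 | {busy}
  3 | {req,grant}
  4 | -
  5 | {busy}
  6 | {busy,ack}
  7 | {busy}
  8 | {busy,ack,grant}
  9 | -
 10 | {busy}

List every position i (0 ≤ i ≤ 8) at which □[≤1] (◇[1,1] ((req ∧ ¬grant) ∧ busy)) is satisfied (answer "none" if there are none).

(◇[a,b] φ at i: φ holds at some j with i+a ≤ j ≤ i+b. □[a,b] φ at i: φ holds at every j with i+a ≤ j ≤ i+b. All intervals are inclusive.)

none

Evaluate at each i in [0,8]:
  i=0: ✗ (fails at j=0)
  i=1: ✗ (fails at j=1)
  i=2: ✗ (fails at j=2)
  i=3: ✗ (fails at j=3)
  i=4: ✗ (fails at j=4)
  i=5: ✗ (fails at j=5)
  i=6: ✗ (fails at j=6)
  i=7: ✗ (fails at j=7)
  i=8: ✗ (fails at j=8)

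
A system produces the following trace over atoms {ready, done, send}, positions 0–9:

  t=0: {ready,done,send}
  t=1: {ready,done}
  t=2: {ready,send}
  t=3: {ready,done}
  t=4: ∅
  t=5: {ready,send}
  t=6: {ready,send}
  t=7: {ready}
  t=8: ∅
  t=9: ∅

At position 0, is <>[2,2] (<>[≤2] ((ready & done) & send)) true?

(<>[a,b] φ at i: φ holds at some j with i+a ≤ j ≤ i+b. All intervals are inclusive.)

False

Check <>[≤2] ((ready & done) & send) at each j in [2,2]:
  j=2: fails (none in [2,4])
No position in the window satisfies it → formula fails.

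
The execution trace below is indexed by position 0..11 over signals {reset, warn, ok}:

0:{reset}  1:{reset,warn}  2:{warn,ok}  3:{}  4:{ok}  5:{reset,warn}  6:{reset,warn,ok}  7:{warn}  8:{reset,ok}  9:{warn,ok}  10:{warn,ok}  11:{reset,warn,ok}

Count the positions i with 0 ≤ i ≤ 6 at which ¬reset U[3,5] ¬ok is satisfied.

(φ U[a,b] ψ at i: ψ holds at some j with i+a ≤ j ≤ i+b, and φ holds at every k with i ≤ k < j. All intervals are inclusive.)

Evaluate at each i in [0,6]:
  i=0: ✗ (lhs fails at k=0 before rhs at j=3)
  i=1: ✗ (lhs fails at k=1 before rhs at j=5)
  i=2: ✓ (rhs at j=5; lhs holds on [2,4])
  i=3: ✗ (lhs fails at k=5 before rhs at j=7)
  i=4: ✗ (lhs fails at k=5 before rhs at j=7)
  i=5: ✗ (no rhs in [8,10])
  i=6: ✗ (no rhs in [9,11])
Positions where it holds: {2} → 1.

1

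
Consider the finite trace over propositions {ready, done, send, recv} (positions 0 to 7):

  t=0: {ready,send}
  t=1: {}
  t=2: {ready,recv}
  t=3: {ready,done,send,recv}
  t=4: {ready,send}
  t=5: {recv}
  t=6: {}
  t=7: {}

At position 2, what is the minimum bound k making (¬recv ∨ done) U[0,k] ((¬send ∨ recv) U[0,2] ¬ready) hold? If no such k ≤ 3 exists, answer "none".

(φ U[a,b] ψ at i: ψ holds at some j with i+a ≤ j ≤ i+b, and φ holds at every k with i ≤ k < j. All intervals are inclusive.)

none

Need earliest j ≥ 2 with ((¬send ∨ recv) U[0,2] ¬ready), and (¬recv ∨ done) at every k in [2,j-1].
  j=2: rhs fails.
  j=3: rhs fails.
  j=4: rhs fails.
  j=5: rhs holds but lhs fails at k=2.
No witness within the range → none.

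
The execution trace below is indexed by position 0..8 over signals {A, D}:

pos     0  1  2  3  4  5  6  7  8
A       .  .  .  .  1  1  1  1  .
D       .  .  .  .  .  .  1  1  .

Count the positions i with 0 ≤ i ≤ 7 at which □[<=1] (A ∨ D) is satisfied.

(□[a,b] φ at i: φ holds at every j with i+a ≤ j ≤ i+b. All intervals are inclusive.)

3

Evaluate at each i in [0,7]:
  i=0: ✗ (fails at j=0)
  i=1: ✗ (fails at j=1)
  i=2: ✗ (fails at j=2)
  i=3: ✗ (fails at j=3)
  i=4: ✓ (all of [4,5])
  i=5: ✓ (all of [5,6])
  i=6: ✓ (all of [6,7])
  i=7: ✗ (fails at j=8)
Positions where it holds: {4, 5, 6} → 3.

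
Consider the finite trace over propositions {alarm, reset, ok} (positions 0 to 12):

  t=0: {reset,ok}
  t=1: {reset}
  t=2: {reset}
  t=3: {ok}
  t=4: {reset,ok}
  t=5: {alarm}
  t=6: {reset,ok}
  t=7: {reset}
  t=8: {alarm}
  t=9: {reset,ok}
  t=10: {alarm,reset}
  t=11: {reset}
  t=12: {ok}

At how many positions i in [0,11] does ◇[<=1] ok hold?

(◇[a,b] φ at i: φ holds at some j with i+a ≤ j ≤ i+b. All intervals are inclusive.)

Evaluate at each i in [0,11]:
  i=0: ✓ (witness j=0)
  i=1: ✗ (none in [1,2])
  i=2: ✓ (witness j=3)
  i=3: ✓ (witness j=3)
  i=4: ✓ (witness j=4)
  i=5: ✓ (witness j=6)
  i=6: ✓ (witness j=6)
  i=7: ✗ (none in [7,8])
  i=8: ✓ (witness j=9)
  i=9: ✓ (witness j=9)
  i=10: ✗ (none in [10,11])
  i=11: ✓ (witness j=12)
Positions where it holds: {0, 2, 3, 4, 5, 6, 8, 9, 11} → 9.

9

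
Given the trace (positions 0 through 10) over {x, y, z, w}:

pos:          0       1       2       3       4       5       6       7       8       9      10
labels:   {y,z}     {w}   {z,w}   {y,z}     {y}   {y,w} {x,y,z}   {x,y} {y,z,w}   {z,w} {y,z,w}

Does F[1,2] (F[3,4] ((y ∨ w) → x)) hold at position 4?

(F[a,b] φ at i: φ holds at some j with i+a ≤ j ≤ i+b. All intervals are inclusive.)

Check F[3,4] ((y ∨ w) → x) at each j in [5,6]:
  j=5: fails (none in [8,9])
  j=6: fails (none in [9,10])
No position in the window satisfies it → formula fails.

False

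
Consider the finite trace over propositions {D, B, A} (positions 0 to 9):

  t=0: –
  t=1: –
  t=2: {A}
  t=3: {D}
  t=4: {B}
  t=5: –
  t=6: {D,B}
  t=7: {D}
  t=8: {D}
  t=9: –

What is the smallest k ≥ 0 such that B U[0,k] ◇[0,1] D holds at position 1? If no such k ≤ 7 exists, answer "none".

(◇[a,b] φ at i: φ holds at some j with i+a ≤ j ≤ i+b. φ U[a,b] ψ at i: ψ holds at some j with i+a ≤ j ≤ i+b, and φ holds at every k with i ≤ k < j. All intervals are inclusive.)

Need earliest j ≥ 1 with ◇[0,1] D, and B at every k in [1,j-1].
  j=1: rhs fails.
  j=2: rhs holds but lhs fails at k=1.
  j=3: rhs holds but lhs fails at k=1.
  j=4: rhs fails.
  j=5: rhs holds but lhs fails at k=1.
  j=6: rhs holds but lhs fails at k=1.
  j=7: rhs holds but lhs fails at k=1.
  j=8: rhs holds but lhs fails at k=1.
No witness within the range → none.

none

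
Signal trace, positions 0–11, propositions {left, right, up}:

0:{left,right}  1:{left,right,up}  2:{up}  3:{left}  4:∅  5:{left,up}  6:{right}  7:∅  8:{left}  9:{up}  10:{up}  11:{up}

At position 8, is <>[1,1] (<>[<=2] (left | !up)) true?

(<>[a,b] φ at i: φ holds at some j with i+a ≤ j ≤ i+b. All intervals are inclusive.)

Check <>[<=2] (left | !up) at each j in [9,9]:
  j=9: fails (none in [9,11])
No position in the window satisfies it → formula fails.

No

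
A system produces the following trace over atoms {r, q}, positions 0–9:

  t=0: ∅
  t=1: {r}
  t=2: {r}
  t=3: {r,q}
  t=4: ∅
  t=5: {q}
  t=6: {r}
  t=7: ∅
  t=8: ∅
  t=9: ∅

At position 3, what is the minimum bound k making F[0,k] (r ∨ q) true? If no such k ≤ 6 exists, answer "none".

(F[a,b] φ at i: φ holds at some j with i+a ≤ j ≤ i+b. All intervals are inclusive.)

0

Scan j = 3,4,… for (r ∨ q):
  j=3: holds
First hit at j=3, so smallest k = 3-3 = 0.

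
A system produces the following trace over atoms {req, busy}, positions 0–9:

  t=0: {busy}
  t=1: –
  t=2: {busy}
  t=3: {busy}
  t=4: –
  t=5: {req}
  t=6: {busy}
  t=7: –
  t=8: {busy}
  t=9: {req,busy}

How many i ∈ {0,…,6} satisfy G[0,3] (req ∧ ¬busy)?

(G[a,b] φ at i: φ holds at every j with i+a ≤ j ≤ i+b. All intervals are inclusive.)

0

Evaluate at each i in [0,6]:
  i=0: ✗ (fails at j=0)
  i=1: ✗ (fails at j=1)
  i=2: ✗ (fails at j=2)
  i=3: ✗ (fails at j=3)
  i=4: ✗ (fails at j=4)
  i=5: ✗ (fails at j=6)
  i=6: ✗ (fails at j=6)
Positions where it holds: {} → 0.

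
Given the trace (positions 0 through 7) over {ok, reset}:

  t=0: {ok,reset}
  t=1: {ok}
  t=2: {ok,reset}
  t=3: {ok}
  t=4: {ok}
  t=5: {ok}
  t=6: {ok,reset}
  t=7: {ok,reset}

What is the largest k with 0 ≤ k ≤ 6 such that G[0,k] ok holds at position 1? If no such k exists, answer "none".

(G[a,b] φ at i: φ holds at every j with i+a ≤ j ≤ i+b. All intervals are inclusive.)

ok must hold from j=1 onward; find where it first fails.
  j=1: holds
  j=2: holds
  j=3: holds
  j=4: holds
  j=5: holds
  j=6: holds
  j=7: holds
Holds through j=7; largest k = 6.

6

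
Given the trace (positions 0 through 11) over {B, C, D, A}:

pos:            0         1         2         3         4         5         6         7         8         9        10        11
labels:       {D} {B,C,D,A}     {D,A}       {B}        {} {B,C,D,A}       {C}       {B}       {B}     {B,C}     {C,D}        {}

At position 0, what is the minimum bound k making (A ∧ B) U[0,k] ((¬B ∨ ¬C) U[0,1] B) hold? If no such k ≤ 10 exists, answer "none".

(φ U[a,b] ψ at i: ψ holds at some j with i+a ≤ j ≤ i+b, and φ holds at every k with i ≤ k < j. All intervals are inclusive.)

0

Need earliest j ≥ 0 with ((¬B ∨ ¬C) U[0,1] B), and (A ∧ B) at every k in [0,j-1].
  j=0: rhs holds (empty prefix). k = 0.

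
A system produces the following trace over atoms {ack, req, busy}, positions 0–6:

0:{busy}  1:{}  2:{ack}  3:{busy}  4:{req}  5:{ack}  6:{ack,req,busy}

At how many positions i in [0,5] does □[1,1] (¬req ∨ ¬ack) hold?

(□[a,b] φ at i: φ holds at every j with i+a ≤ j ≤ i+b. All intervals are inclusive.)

5

Evaluate at each i in [0,5]:
  i=0: ✓ (all of [1,1])
  i=1: ✓ (all of [2,2])
  i=2: ✓ (all of [3,3])
  i=3: ✓ (all of [4,4])
  i=4: ✓ (all of [5,5])
  i=5: ✗ (fails at j=6)
Positions where it holds: {0, 1, 2, 3, 4} → 5.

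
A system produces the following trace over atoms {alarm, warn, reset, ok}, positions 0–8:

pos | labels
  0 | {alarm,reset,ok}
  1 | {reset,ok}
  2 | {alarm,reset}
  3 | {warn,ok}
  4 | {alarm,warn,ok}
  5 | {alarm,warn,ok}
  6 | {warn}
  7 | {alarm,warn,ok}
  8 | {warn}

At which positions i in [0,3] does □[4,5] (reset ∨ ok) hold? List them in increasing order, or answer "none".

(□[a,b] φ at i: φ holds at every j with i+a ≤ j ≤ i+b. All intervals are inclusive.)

Evaluate at each i in [0,3]:
  i=0: ✓ (all of [4,5])
  i=1: ✗ (fails at j=6)
  i=2: ✗ (fails at j=6)
  i=3: ✗ (fails at j=8)

0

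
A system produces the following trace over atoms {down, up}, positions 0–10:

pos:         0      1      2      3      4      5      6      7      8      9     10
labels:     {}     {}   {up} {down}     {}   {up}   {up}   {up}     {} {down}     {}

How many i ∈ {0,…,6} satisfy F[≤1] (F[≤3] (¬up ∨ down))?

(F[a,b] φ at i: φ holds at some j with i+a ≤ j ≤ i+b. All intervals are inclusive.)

Evaluate at each i in [0,6]:
  i=0: ✓ (witness j=0)
  i=1: ✓ (witness j=1)
  i=2: ✓ (witness j=2)
  i=3: ✓ (witness j=3)
  i=4: ✓ (witness j=4)
  i=5: ✓ (witness j=5)
  i=6: ✓ (witness j=6)
Positions where it holds: {0, 1, 2, 3, 4, 5, 6} → 7.

7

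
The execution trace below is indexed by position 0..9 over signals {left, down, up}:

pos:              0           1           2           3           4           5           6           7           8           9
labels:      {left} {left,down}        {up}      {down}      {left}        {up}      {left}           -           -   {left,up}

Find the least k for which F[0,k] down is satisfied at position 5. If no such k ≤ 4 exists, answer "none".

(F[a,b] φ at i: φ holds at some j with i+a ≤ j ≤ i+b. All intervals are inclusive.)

none

Scan j = 5,6,… for down:
  j=5: fails
  j=6: fails
  j=7: fails
  j=8: fails
  j=9: fails
No j in [5,9] satisfies it → none.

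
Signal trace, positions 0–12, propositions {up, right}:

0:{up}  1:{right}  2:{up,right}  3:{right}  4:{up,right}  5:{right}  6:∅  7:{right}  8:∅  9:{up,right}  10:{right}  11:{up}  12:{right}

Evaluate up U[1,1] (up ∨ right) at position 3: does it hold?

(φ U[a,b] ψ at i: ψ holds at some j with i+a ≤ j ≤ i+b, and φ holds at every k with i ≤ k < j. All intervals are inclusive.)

No

Need some j in [4,4] with (up ∨ right), and up at every k in [3,j-1].
  j=4: (up ∨ right) holds, but up fails at k=3 → not this j.
No j in the window works → until fails.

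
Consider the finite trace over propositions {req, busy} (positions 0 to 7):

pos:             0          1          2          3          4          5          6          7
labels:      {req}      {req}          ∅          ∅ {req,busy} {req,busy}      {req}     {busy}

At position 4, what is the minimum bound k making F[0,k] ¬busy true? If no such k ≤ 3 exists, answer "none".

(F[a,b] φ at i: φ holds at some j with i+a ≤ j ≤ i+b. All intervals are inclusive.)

Scan j = 4,5,… for ¬busy:
  j=4: fails
  j=5: fails
  j=6: holds
First hit at j=6, so smallest k = 6-4 = 2.

2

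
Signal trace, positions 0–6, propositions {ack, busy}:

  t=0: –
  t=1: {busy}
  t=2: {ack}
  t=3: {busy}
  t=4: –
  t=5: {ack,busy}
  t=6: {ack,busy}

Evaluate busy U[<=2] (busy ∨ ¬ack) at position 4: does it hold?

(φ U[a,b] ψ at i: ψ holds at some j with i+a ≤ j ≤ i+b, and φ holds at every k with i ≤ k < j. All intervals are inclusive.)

Need some j in [4,6] with (busy ∨ ¬ack), and busy at every k in [4,j-1].
  j=4: (busy ∨ ¬ack) holds; no prefix to check → satisfied.

Holds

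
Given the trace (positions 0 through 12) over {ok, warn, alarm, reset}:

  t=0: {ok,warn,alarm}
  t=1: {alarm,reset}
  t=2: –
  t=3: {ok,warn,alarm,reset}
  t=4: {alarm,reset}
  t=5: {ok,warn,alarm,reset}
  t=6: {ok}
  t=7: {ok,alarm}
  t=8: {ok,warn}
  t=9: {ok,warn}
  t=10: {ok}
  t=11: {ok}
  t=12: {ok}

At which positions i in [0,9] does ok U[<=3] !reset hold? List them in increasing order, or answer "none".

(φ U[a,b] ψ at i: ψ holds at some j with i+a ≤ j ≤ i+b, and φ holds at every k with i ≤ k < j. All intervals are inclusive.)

0, 2, 5, 6, 7, 8, 9

Evaluate at each i in [0,9]:
  i=0: ✓ (rhs at j=0)
  i=1: ✗ (lhs fails at k=1 before rhs at j=2)
  i=2: ✓ (rhs at j=2)
  i=3: ✗ (lhs fails at k=4 before rhs at j=6)
  i=4: ✗ (lhs fails at k=4 before rhs at j=6)
  i=5: ✓ (rhs at j=6; lhs holds on [5,5])
  i=6: ✓ (rhs at j=6)
  i=7: ✓ (rhs at j=7)
  i=8: ✓ (rhs at j=8)
  i=9: ✓ (rhs at j=9)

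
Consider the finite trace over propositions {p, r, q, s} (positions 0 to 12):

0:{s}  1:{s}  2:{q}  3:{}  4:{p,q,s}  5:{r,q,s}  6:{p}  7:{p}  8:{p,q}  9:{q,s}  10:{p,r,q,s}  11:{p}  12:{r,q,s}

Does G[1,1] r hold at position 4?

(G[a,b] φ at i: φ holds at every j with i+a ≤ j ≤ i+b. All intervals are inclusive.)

Check r at every j in [5,5]:
  j=5: true
All positions satisfy it → formula holds.

Holds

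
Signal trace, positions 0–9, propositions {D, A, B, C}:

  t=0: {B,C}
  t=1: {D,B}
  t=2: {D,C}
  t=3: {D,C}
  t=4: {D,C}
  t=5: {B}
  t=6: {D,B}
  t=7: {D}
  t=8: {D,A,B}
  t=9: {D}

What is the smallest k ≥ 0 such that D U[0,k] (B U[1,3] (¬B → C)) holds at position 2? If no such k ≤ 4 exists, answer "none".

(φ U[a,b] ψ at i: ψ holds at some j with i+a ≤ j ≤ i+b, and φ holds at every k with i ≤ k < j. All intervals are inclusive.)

Need earliest j ≥ 2 with (B U[1,3] (¬B → C)), and D at every k in [2,j-1].
  j=2: rhs fails.
  j=3: rhs fails.
  j=4: rhs fails.
  j=5: rhs holds; lhs holds on [2,4]. k = 3.

3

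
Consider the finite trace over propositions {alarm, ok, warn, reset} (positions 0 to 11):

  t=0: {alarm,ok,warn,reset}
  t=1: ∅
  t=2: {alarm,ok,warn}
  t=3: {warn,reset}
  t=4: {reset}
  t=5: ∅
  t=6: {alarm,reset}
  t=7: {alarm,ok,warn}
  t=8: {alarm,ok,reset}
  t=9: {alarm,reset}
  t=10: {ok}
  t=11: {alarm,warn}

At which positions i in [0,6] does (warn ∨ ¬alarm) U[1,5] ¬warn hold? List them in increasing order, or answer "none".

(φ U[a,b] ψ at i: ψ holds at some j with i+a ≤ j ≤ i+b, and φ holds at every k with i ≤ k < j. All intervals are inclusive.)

0, 1, 2, 3, 4, 5

Evaluate at each i in [0,6]:
  i=0: ✓ (rhs at j=1; lhs holds on [0,0])
  i=1: ✓ (rhs at j=4; lhs holds on [1,3])
  i=2: ✓ (rhs at j=4; lhs holds on [2,3])
  i=3: ✓ (rhs at j=4; lhs holds on [3,3])
  i=4: ✓ (rhs at j=5; lhs holds on [4,4])
  i=5: ✓ (rhs at j=6; lhs holds on [5,5])
  i=6: ✗ (lhs fails at k=6 before rhs at j=8)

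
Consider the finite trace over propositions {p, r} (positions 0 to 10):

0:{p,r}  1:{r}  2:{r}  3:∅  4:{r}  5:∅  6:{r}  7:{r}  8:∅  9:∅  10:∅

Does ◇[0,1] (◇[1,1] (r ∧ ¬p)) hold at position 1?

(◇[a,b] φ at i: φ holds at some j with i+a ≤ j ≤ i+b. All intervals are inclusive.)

Holds

Check ◇[1,1] (r ∧ ¬p) at each j in [1,2]:
  j=1: holds (witness at 2)
  j=2: fails (none in [3,3])
Found at j=1 → formula holds.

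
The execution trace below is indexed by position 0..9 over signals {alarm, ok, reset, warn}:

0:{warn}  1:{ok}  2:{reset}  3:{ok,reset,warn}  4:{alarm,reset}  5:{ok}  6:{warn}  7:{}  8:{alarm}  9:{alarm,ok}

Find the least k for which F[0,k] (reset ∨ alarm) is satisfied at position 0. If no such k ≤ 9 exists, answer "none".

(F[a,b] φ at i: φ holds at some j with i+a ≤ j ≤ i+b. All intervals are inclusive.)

Scan j = 0,1,… for (reset ∨ alarm):
  j=0: fails
  j=1: fails
  j=2: holds
First hit at j=2, so smallest k = 2-0 = 2.

2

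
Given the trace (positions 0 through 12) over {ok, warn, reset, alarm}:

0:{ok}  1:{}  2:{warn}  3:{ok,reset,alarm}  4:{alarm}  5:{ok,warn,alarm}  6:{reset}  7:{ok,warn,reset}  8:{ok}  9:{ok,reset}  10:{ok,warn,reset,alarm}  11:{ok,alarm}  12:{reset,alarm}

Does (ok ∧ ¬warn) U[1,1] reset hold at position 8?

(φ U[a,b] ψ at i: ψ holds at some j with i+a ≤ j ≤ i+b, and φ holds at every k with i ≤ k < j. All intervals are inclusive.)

Need some j in [9,9] with reset, and (ok ∧ ¬warn) at every k in [8,j-1].
  j=9: reset holds; (ok ∧ ¬warn) holds at every k in [8,8] → satisfied.

True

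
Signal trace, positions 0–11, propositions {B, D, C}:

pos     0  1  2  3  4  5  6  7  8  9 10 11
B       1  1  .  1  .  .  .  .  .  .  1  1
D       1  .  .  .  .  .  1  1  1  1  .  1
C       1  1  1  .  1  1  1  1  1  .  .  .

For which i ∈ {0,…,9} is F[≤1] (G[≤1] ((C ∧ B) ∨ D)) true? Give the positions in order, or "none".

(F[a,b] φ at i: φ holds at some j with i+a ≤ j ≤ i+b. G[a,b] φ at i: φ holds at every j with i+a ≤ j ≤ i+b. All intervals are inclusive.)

0, 5, 6, 7, 8

Evaluate at each i in [0,9]:
  i=0: ✓ (witness j=0)
  i=1: ✗ (none in [1,2])
  i=2: ✗ (none in [2,3])
  i=3: ✗ (none in [3,4])
  i=4: ✗ (none in [4,5])
  i=5: ✓ (witness j=6)
  i=6: ✓ (witness j=6)
  i=7: ✓ (witness j=7)
  i=8: ✓ (witness j=8)
  i=9: ✗ (none in [9,10])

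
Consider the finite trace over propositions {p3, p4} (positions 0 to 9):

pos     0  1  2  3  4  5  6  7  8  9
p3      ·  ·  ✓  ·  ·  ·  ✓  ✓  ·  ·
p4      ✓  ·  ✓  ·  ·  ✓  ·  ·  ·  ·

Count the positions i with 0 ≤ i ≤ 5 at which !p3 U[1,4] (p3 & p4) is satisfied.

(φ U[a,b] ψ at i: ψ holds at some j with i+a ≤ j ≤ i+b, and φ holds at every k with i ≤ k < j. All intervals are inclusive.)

Evaluate at each i in [0,5]:
  i=0: ✓ (rhs at j=2; lhs holds on [0,1])
  i=1: ✓ (rhs at j=2; lhs holds on [1,1])
  i=2: ✗ (no rhs in [3,6])
  i=3: ✗ (no rhs in [4,7])
  i=4: ✗ (no rhs in [5,8])
  i=5: ✗ (no rhs in [6,9])
Positions where it holds: {0, 1} → 2.

2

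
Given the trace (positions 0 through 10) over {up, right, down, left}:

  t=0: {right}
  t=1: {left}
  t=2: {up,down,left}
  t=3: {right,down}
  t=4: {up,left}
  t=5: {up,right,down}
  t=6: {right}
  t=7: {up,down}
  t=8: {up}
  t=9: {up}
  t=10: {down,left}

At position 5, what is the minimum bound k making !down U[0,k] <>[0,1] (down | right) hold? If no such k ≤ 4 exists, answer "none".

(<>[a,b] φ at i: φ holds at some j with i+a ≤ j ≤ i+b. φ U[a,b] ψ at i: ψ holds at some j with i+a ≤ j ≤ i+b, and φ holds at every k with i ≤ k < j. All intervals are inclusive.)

0

Need earliest j ≥ 5 with <>[0,1] (down | right), and !down at every k in [5,j-1].
  j=5: rhs holds (empty prefix). k = 0.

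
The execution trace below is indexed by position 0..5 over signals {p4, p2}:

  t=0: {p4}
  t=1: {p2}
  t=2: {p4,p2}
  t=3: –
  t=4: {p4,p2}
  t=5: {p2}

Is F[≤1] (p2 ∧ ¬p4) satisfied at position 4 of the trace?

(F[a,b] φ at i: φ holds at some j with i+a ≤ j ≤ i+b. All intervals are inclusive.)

Holds

Check (p2 ∧ ¬p4) at each j in [4,5]:
  j=4: false
  j=5: true
Found at j=5 → formula holds.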